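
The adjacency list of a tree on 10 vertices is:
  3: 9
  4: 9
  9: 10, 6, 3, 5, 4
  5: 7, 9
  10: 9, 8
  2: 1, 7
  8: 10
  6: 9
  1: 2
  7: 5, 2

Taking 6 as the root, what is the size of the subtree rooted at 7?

The subtree rooted at 7 contains: 7, 2, 1 — 3 nodes.

3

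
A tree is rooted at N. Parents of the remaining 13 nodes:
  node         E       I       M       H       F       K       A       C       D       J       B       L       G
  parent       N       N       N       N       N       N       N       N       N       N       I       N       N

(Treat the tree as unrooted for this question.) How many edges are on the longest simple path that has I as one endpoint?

2

The node farthest from I is G (A, H, D, K, C, L, F, M, E, J also at distance 2), via I – N – G — 2 edges.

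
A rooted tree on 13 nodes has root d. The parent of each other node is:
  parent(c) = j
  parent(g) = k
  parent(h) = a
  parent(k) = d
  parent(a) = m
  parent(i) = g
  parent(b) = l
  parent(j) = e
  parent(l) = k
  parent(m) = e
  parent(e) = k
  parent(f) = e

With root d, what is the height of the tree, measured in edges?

5

A deepest node is h, reached by d → k → e → m → a → h.
That path has 5 edges, so the height is 5.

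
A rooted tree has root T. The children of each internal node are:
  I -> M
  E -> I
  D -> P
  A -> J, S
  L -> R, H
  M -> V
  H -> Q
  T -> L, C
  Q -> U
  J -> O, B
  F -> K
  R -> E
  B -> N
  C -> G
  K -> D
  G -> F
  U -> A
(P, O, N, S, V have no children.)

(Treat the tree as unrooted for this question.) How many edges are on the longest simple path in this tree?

BFS from P reaches N last, at distance 14; BFS from N confirms no node is farther.
Path: P-D-K-F-G-C-T-L-H-Q-U-A-J-B-N.

14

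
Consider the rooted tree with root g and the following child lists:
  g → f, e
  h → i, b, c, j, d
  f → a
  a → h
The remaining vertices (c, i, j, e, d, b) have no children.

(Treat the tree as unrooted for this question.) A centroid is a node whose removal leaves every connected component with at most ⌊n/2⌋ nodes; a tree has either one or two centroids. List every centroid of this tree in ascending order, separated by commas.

h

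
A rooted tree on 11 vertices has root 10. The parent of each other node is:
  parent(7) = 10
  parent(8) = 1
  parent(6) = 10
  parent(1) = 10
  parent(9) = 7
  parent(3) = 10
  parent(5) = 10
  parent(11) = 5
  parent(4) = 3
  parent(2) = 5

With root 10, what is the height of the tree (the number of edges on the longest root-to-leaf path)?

A deepest node is 2, reached by 10 → 5 → 2.
That path has 2 edges, so the height is 2.

2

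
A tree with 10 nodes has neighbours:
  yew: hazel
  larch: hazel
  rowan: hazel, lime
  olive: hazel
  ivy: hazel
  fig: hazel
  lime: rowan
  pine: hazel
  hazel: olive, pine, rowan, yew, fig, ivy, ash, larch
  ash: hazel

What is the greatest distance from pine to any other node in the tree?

3

Distances from pine peak at 3, attained at lime.
pine–hazel–rowan–lime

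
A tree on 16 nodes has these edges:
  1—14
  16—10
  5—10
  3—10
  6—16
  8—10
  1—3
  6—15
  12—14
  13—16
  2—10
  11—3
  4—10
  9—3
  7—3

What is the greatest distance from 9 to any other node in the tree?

5

Distances from 9 peak at 5, attained at 15.
9–3–10–16–6–15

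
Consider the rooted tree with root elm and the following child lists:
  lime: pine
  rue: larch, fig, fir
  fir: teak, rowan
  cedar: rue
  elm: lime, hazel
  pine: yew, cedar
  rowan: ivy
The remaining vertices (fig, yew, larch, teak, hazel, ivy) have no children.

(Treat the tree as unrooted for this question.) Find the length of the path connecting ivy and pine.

5

The path is ivy – rowan – fir – rue – cedar – pine, which has 5 edges.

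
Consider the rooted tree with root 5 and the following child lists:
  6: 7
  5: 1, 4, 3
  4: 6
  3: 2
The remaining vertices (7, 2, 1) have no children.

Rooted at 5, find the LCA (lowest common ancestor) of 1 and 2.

Path 1→root: 1 5; path 2→root: 2 3 5.
First common node: 5.

5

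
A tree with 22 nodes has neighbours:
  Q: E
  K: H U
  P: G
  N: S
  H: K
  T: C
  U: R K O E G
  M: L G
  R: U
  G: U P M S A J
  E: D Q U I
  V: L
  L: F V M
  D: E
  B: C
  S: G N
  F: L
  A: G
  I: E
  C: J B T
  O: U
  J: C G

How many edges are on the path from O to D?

The path is O - U - E - D, which has 3 edges.

3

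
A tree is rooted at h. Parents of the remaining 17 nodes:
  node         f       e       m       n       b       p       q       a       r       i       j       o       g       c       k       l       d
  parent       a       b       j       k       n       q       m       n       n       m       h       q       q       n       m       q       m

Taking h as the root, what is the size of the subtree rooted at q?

The subtree rooted at q contains: q, o, p, g, l — 5 nodes.

5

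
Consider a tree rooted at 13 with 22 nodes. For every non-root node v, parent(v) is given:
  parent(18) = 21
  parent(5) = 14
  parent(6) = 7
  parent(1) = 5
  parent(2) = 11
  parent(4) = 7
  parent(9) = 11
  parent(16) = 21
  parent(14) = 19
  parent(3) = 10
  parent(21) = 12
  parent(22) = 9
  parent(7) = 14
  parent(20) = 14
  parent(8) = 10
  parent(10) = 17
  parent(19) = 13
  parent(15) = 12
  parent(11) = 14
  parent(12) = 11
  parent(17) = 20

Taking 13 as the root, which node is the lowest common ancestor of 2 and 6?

Ancestors of 2 (toward the root): 2, 11, 14, 19, 13.
Ancestors of 6: 6, 7, 14, 19, 13.
The deepest node appearing in both lists is 14.

14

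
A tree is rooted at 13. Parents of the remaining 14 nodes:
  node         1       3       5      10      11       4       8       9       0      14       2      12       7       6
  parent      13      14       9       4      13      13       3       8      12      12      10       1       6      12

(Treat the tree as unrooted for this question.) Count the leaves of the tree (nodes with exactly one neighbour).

5

Degree-1 nodes: 0, 2, 5, 7, 11 — 5 of them.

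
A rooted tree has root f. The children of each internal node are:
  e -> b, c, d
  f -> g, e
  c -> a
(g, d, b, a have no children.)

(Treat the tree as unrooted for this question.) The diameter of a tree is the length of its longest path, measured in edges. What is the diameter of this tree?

4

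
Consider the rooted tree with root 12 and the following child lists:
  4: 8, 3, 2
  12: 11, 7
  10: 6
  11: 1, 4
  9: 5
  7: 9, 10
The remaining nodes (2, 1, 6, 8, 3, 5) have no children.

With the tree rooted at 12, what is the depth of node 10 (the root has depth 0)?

2

Path from 12 to 10: 12 → 7 → 10, which has 2 edges.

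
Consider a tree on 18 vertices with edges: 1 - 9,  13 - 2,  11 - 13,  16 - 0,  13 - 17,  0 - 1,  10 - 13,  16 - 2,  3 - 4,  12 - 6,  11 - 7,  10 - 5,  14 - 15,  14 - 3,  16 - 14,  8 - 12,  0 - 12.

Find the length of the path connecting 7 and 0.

5

7 – 11 – 13 – 2 – 16 – 0: 5 edges.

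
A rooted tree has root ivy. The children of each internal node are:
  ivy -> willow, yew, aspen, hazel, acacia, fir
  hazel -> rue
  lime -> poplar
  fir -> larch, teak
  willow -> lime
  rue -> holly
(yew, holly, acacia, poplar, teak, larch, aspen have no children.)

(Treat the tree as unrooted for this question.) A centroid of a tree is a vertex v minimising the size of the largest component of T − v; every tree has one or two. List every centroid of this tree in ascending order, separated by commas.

ivy

Delete ivy: the remaining components have sizes 3, 3, 3, 1, 1, 1. Max 3 ≤ 6, so ivy is a centroid.
No neighbour of ivy does as well, so ivy is the unique centroid.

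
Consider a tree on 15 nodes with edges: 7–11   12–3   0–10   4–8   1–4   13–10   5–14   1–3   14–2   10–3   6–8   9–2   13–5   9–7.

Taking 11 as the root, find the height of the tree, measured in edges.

12

The longest root-to-leaf path is 11 – 7 – 9 – 2 – 14 – 5 – 13 – 10 – 3 – 1 – 4 – 8 – 6 (12 edges).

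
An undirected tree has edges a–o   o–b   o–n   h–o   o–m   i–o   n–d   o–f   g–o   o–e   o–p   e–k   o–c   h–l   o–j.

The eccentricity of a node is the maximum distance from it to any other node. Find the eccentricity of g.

The node farthest from g is l (k, d also at distance 3), via g–o–h–l — 3 edges.

3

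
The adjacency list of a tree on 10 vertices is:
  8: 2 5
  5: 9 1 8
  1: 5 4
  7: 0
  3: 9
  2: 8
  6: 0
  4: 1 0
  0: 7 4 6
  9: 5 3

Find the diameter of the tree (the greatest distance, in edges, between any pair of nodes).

6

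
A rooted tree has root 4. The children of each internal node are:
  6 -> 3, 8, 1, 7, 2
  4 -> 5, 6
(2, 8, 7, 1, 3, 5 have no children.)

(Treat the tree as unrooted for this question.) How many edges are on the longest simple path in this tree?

3

BFS from 5 reaches 8 last, at distance 3; BFS from 8 confirms no node is farther.
Path: 5 – 4 – 6 – 8.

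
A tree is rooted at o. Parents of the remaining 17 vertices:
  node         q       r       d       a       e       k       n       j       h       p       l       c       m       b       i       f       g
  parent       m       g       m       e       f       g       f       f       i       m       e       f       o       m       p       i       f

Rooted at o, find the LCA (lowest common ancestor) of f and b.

m

Path f→root: f i p m o; path b→root: b m o.
First common node: m.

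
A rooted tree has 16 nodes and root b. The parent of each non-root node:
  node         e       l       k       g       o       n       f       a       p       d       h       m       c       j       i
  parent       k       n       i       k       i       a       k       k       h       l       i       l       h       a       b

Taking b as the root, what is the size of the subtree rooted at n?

n's subtree: {n, l, m, d}, size 4.

4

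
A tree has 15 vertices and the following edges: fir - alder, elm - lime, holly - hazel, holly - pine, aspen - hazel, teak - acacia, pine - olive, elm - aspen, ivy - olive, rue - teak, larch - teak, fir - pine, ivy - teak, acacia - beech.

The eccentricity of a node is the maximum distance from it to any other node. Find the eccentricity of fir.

The node farthest from fir is lime (beech also at distance 6), via fir-pine-holly-hazel-aspen-elm-lime — 6 edges.

6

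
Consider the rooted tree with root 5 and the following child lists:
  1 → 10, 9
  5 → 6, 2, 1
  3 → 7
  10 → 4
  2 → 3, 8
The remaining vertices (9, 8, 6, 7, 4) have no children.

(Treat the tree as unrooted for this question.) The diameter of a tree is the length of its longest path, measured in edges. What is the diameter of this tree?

A longest path is 4–10–1–5–2–3–7, with 6 edges.

6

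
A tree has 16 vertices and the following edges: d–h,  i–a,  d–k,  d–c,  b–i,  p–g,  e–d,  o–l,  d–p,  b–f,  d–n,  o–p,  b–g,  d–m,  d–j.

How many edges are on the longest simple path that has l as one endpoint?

Distances from l peak at 6, attained at a.
l-o-p-g-b-i-a

6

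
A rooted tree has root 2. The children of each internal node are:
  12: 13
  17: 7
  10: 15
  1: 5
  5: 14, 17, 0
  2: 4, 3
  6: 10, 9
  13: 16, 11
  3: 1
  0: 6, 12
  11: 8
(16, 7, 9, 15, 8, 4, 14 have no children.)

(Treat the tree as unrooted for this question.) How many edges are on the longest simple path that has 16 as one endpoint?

A farthest node from 16 is 4.
The path 16 – 13 – 12 – 0 – 5 – 1 – 3 – 2 – 4 has 8 edges.

8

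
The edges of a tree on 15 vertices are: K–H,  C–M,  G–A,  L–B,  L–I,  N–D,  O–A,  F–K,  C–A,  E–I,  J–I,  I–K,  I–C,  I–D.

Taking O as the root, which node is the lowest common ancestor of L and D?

I

L's ancestor chain is L, I, C, A, O and D's is D, I, C, A, O; they first meet at I.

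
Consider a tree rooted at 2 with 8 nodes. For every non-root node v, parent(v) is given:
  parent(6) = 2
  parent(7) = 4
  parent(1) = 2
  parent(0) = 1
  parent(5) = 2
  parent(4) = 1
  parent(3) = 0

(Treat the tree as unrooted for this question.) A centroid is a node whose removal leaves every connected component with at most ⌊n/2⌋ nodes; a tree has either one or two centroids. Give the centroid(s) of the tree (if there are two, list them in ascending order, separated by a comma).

Removing 1 splits the tree into components of sizes 3, 2, 2; the largest is 3 ≤ ⌊8/2⌋ = 4.
Every other node leaves some component of size > 4, so the centroid is unique.

1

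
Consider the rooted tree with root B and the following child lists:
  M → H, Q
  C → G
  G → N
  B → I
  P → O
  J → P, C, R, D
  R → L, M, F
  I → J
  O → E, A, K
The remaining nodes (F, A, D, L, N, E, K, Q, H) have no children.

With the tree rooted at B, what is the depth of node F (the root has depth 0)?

Climbing from F to the root: F → R → J → I → B. That's 4 steps.

4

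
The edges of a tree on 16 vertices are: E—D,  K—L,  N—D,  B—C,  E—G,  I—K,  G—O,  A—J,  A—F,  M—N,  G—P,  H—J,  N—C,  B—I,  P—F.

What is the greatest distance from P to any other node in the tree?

9

A farthest node from P is L.
The path P–G–E–D–N–C–B–I–K–L has 9 edges.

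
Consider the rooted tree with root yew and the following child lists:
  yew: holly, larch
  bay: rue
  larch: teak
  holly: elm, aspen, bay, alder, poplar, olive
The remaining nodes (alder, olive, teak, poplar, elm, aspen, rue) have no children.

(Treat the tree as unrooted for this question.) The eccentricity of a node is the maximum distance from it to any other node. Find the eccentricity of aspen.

4

The node farthest from aspen is teak, via aspen–holly–yew–larch–teak — 4 edges.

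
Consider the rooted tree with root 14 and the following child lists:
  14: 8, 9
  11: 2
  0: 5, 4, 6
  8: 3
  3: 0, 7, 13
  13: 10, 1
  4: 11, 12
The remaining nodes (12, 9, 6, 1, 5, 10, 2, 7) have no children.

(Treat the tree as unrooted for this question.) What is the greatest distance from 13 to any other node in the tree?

5

Distances from 13 peak at 5, attained at 2.
13-3-0-4-11-2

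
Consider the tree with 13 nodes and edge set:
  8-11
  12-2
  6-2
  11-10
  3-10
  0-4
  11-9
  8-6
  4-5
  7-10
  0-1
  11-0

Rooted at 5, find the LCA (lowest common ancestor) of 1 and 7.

0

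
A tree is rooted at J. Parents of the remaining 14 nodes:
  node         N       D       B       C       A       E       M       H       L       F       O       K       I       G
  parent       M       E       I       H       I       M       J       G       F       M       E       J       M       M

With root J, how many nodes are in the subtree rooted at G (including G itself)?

3

Descendants of G (including itself): G, H, C. That's 3.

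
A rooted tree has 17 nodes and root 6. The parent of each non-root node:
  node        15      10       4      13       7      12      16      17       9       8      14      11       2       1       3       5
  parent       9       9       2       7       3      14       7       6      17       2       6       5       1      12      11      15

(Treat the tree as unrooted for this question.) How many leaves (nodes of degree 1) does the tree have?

Degree-1 nodes: 4, 8, 10, 13, 16 — 5 of them.

5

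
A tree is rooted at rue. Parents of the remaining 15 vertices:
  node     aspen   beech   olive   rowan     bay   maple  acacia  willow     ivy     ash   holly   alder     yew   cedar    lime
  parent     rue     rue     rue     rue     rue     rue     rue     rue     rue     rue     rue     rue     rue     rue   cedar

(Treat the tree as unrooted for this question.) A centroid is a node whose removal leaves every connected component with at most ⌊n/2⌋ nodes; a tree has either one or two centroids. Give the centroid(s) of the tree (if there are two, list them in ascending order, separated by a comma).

rue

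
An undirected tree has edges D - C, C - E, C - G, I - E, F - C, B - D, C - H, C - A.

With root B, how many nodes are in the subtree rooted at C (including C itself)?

C's subtree: {C, H, E, F, G, A, I}, size 7.

7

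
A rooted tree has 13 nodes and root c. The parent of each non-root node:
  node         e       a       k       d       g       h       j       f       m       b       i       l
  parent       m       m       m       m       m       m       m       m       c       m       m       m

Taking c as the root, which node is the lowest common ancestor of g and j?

m

g's ancestor chain is g, m, c and j's is j, m, c; they first meet at m.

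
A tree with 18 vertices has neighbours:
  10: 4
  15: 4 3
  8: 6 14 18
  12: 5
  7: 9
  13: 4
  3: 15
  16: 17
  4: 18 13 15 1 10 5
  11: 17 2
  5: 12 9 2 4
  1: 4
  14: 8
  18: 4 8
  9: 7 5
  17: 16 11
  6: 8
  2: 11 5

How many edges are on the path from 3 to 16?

7

Walking from 3: 3–15–4–5–2–11–17–16. Length 7.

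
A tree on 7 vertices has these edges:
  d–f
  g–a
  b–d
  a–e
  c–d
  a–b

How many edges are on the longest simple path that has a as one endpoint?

3

Distances from a peak at 3, attained at c (f also at distance 3).
a-b-d-c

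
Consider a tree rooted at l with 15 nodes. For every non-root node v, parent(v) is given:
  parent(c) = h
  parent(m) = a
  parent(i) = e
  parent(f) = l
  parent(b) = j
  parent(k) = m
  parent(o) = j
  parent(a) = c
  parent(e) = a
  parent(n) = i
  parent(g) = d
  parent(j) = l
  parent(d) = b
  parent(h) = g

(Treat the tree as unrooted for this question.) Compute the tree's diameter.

11

Starting from f, a farthest node is n at distance 11.
One longest path: f - l - j - b - d - g - h - c - a - e - i - n.
So the diameter is 11.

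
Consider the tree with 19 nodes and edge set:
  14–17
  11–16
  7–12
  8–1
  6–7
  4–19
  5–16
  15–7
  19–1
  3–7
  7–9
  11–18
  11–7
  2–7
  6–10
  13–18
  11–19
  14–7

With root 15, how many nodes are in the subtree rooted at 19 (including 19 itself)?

4

Descendants of 19 (including itself): 19, 1, 4, 8. That's 4.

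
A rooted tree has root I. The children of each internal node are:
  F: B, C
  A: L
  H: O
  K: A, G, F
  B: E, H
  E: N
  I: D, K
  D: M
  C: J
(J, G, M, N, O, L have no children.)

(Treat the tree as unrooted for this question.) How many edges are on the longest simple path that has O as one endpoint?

7

A farthest node from O is M.
The path O – H – B – F – K – I – D – M has 7 edges.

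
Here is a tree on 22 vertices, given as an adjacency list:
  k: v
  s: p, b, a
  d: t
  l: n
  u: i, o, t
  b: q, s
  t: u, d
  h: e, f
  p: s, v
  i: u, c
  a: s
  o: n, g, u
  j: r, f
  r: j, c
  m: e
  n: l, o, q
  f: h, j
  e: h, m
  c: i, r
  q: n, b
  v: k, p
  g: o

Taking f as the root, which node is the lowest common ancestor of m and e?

e

m's ancestor chain is m, e, h, f and e's is e, h, f; they first meet at e.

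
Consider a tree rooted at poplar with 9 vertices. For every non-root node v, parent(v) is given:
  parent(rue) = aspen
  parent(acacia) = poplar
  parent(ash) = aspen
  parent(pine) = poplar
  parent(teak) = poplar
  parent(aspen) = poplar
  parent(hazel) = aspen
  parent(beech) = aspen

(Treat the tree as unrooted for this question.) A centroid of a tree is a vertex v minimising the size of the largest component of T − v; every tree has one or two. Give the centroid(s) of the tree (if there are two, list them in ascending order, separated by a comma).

If aspen is removed the pieces have sizes 4, 1, 1, 1, 1, all ≤ ⌊9/2⌋ = 4.
No neighbour of aspen does as well, so aspen is the unique centroid.

aspen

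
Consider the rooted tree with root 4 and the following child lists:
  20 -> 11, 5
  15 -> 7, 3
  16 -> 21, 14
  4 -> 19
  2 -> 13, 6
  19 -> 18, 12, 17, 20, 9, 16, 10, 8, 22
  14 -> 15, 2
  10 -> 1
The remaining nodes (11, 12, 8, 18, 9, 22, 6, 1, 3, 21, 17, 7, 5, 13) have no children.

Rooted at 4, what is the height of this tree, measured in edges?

A deepest node is 13, reached by 4–19–16–14–2–13.
That path has 5 edges, so the height is 5.

5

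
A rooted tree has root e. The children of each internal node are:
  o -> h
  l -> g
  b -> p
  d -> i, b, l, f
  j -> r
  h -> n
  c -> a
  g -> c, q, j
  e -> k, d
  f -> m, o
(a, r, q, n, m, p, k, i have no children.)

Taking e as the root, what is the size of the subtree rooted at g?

6

Descendants of g (including itself): g, c, q, j, a, r. That's 6.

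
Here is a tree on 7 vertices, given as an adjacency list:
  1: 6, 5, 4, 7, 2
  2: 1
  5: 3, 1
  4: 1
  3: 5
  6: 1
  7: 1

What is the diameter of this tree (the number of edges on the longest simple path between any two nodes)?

A longest path is 3 – 5 – 1 – 2, with 3 edges.

3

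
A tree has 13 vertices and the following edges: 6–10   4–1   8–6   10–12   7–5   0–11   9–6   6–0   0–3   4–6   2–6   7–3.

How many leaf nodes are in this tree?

Degree-1 nodes: 1, 2, 5, 8, 9, 11, 12 — 7 of them.

7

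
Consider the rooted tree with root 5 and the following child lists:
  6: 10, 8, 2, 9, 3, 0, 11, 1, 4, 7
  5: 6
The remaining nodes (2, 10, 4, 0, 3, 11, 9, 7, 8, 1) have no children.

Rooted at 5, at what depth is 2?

2

5 → 6 → 2 — 2 edges.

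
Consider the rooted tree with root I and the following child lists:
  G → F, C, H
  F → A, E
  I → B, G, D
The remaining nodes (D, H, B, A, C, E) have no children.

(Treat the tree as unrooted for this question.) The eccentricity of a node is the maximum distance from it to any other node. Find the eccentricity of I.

Distances from I peak at 3, attained at A (E also at distance 3).
I-G-F-A

3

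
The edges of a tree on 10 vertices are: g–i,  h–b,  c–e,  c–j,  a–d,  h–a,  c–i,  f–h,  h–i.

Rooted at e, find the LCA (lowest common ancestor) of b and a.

h

Path b→root: b h i c e; path a→root: a h i c e.
First common node: h.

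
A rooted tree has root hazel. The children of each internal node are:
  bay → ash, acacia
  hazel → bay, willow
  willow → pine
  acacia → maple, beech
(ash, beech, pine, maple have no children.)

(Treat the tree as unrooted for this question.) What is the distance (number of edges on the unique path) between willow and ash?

3

Walking from willow: willow–hazel–bay–ash. Length 3.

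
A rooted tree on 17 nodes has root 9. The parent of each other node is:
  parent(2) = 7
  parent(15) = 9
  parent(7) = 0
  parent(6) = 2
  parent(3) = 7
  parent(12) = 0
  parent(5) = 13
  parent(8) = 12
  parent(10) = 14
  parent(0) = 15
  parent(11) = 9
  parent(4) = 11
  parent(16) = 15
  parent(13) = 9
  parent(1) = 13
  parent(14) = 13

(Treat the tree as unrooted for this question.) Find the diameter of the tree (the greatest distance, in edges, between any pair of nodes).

8

A longest path is 10–14–13–9–15–0–7–2–6, with 8 edges.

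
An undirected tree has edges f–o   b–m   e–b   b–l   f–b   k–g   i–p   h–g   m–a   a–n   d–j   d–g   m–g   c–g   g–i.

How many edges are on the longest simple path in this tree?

6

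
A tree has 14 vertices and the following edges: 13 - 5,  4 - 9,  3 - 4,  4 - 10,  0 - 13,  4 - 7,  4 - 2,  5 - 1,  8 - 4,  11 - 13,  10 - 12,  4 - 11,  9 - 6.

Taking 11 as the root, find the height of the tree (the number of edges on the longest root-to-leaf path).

The longest root-to-leaf path is 11–4–10–12 (3 edges).

3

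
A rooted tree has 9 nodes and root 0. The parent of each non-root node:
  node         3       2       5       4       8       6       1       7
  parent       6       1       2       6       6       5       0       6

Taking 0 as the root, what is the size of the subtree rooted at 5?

6

Descendants of 5 (including itself): 5, 6, 4, 3, 7, 8. That's 6.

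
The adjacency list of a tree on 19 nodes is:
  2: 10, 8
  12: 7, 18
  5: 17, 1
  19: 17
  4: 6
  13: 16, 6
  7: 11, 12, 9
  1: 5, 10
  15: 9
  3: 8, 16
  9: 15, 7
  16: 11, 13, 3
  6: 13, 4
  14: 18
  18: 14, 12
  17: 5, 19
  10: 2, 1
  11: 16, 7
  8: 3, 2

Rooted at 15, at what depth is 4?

7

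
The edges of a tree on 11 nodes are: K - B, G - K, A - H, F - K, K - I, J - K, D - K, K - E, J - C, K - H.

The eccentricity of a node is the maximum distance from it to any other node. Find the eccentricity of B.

3

The node farthest from B is A (C also at distance 3), via B-K-H-A — 3 edges.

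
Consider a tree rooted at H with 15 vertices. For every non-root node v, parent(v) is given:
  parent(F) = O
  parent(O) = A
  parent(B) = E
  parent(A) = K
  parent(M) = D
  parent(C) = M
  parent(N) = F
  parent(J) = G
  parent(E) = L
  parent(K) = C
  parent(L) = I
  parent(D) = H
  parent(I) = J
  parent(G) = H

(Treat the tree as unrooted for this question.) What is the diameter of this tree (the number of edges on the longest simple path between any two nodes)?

A longest path is B-E-L-I-J-G-H-D-M-C-K-A-O-F-N, with 14 edges.

14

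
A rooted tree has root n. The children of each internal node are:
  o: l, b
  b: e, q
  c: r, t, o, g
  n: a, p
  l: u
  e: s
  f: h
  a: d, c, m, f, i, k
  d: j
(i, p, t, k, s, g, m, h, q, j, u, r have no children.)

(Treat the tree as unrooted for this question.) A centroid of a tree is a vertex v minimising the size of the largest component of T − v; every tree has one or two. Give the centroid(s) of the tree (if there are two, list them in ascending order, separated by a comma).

If c is removed the pieces have sizes 10, 7, 1, 1, 1, all ≤ ⌊21/2⌋ = 10.
No neighbour of c does as well, so c is the unique centroid.

c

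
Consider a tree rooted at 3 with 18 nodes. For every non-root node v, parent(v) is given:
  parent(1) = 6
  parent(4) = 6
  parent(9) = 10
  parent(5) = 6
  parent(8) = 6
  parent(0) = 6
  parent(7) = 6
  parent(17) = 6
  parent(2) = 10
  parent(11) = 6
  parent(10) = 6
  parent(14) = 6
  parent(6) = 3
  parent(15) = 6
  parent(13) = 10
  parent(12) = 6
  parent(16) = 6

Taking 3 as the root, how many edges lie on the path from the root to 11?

Path from 3 to 11: 3 → 6 → 11, which has 2 edges.

2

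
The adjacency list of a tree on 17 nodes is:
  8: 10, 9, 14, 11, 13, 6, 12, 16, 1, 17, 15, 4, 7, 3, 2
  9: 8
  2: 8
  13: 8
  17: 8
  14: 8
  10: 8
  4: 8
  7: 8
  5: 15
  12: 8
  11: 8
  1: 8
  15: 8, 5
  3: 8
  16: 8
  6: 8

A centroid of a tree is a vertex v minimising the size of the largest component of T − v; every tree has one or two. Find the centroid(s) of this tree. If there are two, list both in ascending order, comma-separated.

Removing 8 splits the tree into components of sizes 2, 1, 1, 1, 1, 1, 1, 1, 1, 1, 1, 1, 1, 1, 1; the largest is 2 ≤ ⌊17/2⌋ = 8.
No neighbour of 8 does as well, so 8 is the unique centroid.

8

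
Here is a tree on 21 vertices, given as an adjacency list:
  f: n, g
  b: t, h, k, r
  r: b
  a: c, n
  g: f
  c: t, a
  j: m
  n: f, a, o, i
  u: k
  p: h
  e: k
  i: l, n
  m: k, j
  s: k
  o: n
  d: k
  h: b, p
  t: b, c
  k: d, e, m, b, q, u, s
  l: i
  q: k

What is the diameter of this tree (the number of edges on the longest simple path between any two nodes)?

Starting from g, a farthest node is j at distance 9.
One longest path: g – f – n – a – c – t – b – k – m – j.
So the diameter is 9.

9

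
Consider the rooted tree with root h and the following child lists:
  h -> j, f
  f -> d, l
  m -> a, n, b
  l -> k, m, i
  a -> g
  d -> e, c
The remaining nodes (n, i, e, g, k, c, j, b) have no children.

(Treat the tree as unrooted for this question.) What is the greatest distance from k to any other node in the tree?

The node farthest from k is j (e, c, g also at distance 4), via k–l–f–h–j — 4 edges.

4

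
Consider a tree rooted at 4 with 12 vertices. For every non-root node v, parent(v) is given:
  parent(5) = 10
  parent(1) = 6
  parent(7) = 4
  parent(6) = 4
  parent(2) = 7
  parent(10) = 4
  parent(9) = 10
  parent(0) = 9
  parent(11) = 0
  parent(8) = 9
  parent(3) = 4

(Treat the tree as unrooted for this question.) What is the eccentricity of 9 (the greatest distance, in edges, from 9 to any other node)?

A farthest node from 9 is 2 (1 also at distance 4).
The path 9–10–4–7–2 has 4 edges.

4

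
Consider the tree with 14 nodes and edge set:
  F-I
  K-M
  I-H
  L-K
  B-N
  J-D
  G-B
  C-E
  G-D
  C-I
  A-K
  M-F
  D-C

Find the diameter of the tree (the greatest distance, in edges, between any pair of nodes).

9

BFS from N reaches A last, at distance 9; BFS from A confirms no node is farther.
Path: N-B-G-D-C-I-F-M-K-A.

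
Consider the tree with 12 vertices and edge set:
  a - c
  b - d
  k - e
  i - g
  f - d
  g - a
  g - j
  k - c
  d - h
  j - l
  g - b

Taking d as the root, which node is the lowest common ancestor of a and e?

a

Path a→root: a g b d; path e→root: e k c a g b d.
First common node: a.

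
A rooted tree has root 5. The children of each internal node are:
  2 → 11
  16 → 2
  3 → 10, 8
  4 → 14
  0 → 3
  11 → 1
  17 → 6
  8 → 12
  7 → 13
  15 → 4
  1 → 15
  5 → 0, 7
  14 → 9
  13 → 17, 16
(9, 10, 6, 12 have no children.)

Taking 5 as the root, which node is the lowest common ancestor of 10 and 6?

5

Path 10→root: 10 3 0 5; path 6→root: 6 17 13 7 5.
First common node: 5.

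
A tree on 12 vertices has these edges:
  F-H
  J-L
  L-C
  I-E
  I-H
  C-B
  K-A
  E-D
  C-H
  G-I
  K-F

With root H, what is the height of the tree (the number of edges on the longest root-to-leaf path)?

A deepest node is J, reached by H-C-L-J.
That path has 3 edges, so the height is 3.

3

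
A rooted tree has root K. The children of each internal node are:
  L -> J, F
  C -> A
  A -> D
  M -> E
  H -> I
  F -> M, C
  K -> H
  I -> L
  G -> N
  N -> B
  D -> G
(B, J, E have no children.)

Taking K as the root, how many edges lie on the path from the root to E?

6

K → H → I → L → F → M → E — 6 edges.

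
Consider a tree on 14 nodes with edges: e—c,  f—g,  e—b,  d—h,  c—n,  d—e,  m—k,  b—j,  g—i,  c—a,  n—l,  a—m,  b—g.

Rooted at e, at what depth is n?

2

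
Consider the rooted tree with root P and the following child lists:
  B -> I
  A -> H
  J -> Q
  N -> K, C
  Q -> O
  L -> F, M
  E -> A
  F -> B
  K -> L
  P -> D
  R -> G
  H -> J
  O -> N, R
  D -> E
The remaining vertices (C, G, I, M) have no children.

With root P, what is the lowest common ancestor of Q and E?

E

Ancestors of Q (toward the root): Q, J, H, A, E, D, P.
Ancestors of E: E, D, P.
The deepest node appearing in both lists is E.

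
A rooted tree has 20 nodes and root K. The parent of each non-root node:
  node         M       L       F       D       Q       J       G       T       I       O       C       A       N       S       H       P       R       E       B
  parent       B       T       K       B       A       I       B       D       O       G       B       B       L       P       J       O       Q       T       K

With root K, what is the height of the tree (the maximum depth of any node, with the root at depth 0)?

6

The longest root-to-leaf path is K – B – G – O – I – J – H (6 edges).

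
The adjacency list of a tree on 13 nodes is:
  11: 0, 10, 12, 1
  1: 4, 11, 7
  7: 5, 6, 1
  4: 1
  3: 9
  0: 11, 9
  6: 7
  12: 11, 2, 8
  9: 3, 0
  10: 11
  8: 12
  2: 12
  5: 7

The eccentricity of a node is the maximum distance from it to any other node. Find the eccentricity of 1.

4

A farthest node from 1 is 3.
The path 1–11–0–9–3 has 4 edges.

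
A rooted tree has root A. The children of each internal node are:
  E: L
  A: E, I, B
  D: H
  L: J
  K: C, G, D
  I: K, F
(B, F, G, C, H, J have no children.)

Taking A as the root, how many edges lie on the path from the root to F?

2

A – I – F — 2 edges.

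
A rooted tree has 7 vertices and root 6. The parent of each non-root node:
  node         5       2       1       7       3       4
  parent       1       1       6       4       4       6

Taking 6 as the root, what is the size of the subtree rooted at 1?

3

Descendants of 1 (including itself): 1, 2, 5. That's 3.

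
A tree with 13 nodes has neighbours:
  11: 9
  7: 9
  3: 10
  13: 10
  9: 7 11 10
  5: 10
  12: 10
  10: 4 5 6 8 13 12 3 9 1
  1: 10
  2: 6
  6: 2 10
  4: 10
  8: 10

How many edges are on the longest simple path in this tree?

Starting from 7, a farthest node is 2 at distance 4.
One longest path: 7 – 9 – 10 – 6 – 2.
So the diameter is 4.

4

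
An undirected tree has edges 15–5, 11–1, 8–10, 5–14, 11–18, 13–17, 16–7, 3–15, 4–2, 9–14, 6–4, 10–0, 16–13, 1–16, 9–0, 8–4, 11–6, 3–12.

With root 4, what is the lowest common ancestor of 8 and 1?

4

8's ancestor chain is 8, 4 and 1's is 1, 11, 6, 4; they first meet at 4.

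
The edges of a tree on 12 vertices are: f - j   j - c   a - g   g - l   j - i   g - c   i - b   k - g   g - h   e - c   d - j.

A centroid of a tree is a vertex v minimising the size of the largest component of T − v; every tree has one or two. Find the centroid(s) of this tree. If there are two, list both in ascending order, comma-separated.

c

Delete c: the remaining components have sizes 5, 5, 1. Max 5 ≤ 6, so c is a centroid.
No neighbour of c does as well, so c is the unique centroid.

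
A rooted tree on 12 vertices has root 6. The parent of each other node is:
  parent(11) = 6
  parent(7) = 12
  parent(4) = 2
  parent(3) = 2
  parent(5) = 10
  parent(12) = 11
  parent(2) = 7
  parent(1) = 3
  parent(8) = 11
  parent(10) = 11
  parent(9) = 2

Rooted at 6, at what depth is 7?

3

Path from 6 to 7: 6–11–12–7, which has 3 edges.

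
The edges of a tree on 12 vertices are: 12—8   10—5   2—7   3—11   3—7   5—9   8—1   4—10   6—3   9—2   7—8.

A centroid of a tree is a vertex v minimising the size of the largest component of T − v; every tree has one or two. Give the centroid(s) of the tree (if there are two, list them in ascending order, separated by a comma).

7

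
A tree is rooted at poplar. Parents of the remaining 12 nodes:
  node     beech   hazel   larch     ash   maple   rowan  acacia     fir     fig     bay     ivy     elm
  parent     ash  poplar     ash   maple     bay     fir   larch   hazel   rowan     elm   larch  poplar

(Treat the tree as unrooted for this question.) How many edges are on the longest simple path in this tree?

Starting from ivy, a farthest node is fig at distance 10.
One longest path: ivy - larch - ash - maple - bay - elm - poplar - hazel - fir - rowan - fig.
So the diameter is 10.

10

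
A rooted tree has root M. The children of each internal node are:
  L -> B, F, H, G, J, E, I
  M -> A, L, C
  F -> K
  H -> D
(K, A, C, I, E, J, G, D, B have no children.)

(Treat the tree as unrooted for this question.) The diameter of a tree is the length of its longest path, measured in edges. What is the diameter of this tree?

Starting from D, a farthest node is C at distance 4.
One longest path: D – H – L – M – C.
So the diameter is 4.

4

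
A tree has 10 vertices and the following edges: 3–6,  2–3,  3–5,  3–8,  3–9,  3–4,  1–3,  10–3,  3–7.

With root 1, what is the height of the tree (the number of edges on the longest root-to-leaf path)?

8 sits deepest: 1-3-8 — 2 edges from the root.

2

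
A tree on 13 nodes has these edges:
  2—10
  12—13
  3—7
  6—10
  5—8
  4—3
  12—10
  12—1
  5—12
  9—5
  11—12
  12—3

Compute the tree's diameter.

BFS from 4 reaches 6 last, at distance 4; BFS from 6 confirms no node is farther.
Path: 4–3–12–10–6.

4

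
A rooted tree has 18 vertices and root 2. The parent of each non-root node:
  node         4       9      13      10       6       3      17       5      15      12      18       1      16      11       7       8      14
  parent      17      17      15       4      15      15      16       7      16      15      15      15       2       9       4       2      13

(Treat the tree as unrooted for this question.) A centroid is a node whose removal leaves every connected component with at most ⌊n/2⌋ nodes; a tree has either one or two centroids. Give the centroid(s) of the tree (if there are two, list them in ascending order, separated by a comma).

Removing 16 splits the tree into components of sizes 8, 7, 2; the largest is 8 ≤ ⌊18/2⌋ = 9.
Every other node leaves some component of size > 9, so the centroid is unique.

16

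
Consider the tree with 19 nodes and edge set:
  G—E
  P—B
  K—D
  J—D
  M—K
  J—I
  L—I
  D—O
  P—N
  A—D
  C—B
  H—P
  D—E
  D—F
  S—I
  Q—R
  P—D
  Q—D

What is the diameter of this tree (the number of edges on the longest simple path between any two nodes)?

BFS from C reaches S last, at distance 6; BFS from S confirms no node is farther.
Path: C-B-P-D-J-I-S.

6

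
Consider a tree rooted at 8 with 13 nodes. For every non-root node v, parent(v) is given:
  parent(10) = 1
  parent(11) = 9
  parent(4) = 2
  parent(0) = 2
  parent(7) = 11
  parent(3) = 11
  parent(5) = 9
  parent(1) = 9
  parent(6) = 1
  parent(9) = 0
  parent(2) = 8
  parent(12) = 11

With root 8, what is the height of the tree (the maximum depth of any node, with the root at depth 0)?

5

A deepest node is 6, reached by 8 – 2 – 0 – 9 – 1 – 6.
That path has 5 edges, so the height is 5.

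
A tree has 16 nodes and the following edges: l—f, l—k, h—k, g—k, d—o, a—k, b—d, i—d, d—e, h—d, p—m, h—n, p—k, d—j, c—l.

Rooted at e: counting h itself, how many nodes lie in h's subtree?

h's subtree: {h, k, n, g, l, p, a, c, f, m}, size 10.

10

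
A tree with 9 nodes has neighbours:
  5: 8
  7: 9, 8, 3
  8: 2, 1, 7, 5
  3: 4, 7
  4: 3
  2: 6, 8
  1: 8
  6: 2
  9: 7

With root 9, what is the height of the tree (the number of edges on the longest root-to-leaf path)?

4

The longest root-to-leaf path is 9–7–8–2–6 (4 edges).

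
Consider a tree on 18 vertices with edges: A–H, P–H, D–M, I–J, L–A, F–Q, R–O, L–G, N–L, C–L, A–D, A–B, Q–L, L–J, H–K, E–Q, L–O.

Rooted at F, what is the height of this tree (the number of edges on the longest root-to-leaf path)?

The longest root-to-leaf path is F – Q – L – A – D – M (5 edges).

5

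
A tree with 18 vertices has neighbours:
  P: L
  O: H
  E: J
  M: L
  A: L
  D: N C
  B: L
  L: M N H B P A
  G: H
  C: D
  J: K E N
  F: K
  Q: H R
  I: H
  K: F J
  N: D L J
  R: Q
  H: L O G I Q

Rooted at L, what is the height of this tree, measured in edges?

F sits deepest: L–N–J–K–F — 4 edges from the root.

4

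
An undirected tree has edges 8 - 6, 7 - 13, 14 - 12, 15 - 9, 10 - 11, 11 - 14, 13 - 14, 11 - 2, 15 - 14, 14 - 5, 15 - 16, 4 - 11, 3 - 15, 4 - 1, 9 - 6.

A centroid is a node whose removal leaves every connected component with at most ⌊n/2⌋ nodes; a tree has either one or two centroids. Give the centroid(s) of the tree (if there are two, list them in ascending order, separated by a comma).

Removing 14 splits the tree into components of sizes 6, 5, 2, 1, 1; the largest is 6 ≤ ⌊16/2⌋ = 8.
Every other node leaves some component of size > 8, so the centroid is unique.

14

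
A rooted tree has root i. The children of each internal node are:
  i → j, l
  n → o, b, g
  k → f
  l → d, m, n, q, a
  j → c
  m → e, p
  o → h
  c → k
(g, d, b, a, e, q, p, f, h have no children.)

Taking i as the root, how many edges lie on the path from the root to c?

Path from i to c: i–j–c, which has 2 edges.

2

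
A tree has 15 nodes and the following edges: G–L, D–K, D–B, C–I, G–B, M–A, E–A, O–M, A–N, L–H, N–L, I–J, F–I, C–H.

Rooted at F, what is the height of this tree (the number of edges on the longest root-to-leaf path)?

8

The longest root-to-leaf path is F – I – C – H – L – G – B – D – K (8 edges).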